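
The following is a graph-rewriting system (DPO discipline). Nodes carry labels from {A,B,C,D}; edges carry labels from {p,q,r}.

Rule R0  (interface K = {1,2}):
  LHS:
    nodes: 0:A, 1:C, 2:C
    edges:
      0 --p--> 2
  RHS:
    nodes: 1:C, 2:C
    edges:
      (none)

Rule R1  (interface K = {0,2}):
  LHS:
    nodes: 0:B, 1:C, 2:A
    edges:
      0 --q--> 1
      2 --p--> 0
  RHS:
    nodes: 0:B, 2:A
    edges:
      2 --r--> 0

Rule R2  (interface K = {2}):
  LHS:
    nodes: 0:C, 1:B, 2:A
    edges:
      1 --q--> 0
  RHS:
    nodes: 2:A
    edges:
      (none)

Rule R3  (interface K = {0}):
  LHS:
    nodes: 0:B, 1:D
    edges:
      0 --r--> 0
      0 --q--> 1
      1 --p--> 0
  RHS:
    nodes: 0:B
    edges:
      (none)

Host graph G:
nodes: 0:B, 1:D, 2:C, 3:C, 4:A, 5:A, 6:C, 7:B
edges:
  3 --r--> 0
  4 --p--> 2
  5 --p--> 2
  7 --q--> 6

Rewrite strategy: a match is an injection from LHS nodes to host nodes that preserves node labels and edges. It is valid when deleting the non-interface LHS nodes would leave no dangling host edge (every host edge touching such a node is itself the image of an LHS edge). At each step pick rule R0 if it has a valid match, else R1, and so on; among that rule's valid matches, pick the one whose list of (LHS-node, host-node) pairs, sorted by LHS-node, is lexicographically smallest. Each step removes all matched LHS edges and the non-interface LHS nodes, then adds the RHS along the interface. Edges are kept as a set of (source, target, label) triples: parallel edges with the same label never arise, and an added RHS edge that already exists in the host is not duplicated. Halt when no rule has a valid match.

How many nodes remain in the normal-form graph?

Answer: 6

Steps:
[0] host  ⇒  8 nodes, 4 edges  {3-r->0 4-p->2 5-p->2 7-q->6}
[1] R0 @ {0↦4, 1↦3, 2↦2}  ⇒  7 nodes, 3 edges  {3-r->0 5-p->2 7-q->6}
[2] R0 @ {0↦5, 1↦3, 2↦2}  ⇒  6 nodes, 2 edges  {3-r->0 7-q->6}
halt: no rule applies after step 2
NF nodes: {0:B, 1:D, 2:C, 3:C, 6:C, 7:B}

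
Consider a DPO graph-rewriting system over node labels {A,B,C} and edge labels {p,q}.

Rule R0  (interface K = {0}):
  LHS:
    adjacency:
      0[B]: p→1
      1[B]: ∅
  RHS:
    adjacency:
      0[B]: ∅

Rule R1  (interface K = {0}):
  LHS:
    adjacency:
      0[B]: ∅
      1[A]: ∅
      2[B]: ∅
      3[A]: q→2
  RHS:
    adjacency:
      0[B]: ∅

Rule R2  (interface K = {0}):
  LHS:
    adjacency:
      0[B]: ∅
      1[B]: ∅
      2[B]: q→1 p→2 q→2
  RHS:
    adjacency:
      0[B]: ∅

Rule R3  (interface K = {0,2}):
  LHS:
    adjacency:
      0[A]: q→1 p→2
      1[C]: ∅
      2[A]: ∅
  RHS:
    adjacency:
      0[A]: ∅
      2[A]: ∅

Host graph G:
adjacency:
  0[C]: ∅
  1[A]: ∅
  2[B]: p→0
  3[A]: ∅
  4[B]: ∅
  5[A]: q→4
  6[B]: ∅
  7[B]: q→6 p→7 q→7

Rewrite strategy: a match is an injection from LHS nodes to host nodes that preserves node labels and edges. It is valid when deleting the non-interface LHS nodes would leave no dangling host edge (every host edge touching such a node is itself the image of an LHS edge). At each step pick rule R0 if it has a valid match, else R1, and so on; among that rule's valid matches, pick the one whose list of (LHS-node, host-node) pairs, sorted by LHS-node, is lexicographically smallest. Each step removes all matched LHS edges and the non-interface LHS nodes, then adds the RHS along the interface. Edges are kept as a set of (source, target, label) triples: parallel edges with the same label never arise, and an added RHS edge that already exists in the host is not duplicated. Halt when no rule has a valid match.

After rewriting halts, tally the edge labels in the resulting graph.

Answer: p:1

Rewrite trace:
initial: |V|=8 |E|=5  E = 2-p->0 5-q->4 7-q->6 7-p->7 7-q->7
step 1: apply R1 at {0↦2, 1↦1, 2↦4, 3↦5}  → |V|=5 |E|=4  E = 2-p->0 7-q->6 7-p->7 7-q->7
step 2: apply R2 at {0↦2, 1↦6, 2↦7}  → |V|=3 |E|=1  E = 2-p->0
final graph: no rule applies after step 2
NF edges: [(2, 0, 'p')]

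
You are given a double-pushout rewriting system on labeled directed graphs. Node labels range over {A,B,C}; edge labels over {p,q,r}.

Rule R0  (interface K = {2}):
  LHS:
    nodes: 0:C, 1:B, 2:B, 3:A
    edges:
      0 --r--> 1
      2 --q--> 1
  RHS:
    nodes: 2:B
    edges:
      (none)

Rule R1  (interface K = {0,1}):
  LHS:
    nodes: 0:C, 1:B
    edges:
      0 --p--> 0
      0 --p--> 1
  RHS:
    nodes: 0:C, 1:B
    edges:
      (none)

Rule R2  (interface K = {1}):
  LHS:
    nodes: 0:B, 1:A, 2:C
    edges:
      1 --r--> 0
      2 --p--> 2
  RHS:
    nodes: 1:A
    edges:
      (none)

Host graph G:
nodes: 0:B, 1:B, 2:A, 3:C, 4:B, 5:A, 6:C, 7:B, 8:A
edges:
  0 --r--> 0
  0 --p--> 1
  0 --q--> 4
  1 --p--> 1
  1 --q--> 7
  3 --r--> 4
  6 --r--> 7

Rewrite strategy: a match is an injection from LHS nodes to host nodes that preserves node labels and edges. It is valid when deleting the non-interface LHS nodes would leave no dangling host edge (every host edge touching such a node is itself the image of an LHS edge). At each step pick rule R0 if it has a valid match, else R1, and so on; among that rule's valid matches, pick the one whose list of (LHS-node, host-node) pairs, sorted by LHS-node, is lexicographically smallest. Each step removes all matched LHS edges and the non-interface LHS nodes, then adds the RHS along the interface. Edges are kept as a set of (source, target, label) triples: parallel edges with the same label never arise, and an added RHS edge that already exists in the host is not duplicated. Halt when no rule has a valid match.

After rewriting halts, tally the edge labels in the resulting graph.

start.  V:9 E:7  edges: 0-r->0 0-p->1 0-q->4 1-p->1 1-q->7 3-r->4 6-r->7
1. fire R0 via {0↦3, 1↦4, 2↦0, 3↦2}  →  V:6 E:5  edges: 0-r->0 0-p->1 1-p->1 1-q->7 6-r->7
2. fire R0 via {0↦6, 1↦7, 2↦1, 3↦5}  →  V:3 E:3  edges: 0-r->0 0-p->1 1-p->1
final graph: no rule applies after step 2
NF edges: [(0, 0, 'r'), (0, 1, 'p'), (1, 1, 'p')]

Answer: p:2 r:1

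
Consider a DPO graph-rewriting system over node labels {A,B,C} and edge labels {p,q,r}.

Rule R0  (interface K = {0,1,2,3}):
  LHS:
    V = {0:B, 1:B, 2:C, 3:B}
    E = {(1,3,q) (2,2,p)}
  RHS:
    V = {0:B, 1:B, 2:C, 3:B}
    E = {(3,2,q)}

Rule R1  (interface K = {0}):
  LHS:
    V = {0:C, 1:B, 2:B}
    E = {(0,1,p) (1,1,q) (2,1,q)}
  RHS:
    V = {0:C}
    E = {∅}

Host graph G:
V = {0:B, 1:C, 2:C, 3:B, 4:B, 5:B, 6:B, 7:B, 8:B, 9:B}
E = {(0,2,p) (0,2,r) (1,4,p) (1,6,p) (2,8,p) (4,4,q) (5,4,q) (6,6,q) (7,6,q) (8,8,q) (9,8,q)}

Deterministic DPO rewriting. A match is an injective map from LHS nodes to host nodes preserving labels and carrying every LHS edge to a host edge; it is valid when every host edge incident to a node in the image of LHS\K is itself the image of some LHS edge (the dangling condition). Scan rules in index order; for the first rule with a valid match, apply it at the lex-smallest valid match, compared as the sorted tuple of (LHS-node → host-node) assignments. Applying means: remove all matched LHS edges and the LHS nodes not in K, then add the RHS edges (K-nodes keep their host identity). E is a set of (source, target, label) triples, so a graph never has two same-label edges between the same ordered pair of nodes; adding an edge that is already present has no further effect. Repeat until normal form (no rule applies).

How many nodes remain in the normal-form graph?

Answer: 4

Derivation:
start.  V:10 E:11  edges: 0-p->2 0-r->2 1-p->4 1-p->6 2-p->8 4-q->4 5-q->4 6-q->6 7-q->6 8-q->8 9-q->8
1. fire R1 via {0↦1, 1↦4, 2↦5}  →  V:8 E:8  edges: 0-p->2 0-r->2 1-p->6 2-p->8 6-q->6 7-q->6 8-q->8 9-q->8
2. fire R1 via {0↦1, 1↦6, 2↦7}  →  V:6 E:5  edges: 0-p->2 0-r->2 2-p->8 8-q->8 9-q->8
3. fire R1 via {0↦2, 1↦8, 2↦9}  →  V:4 E:2  edges: 0-p->2 0-r->2
final graph: no rule applies after step 3
NF nodes: {0:B, 1:C, 2:C, 3:B}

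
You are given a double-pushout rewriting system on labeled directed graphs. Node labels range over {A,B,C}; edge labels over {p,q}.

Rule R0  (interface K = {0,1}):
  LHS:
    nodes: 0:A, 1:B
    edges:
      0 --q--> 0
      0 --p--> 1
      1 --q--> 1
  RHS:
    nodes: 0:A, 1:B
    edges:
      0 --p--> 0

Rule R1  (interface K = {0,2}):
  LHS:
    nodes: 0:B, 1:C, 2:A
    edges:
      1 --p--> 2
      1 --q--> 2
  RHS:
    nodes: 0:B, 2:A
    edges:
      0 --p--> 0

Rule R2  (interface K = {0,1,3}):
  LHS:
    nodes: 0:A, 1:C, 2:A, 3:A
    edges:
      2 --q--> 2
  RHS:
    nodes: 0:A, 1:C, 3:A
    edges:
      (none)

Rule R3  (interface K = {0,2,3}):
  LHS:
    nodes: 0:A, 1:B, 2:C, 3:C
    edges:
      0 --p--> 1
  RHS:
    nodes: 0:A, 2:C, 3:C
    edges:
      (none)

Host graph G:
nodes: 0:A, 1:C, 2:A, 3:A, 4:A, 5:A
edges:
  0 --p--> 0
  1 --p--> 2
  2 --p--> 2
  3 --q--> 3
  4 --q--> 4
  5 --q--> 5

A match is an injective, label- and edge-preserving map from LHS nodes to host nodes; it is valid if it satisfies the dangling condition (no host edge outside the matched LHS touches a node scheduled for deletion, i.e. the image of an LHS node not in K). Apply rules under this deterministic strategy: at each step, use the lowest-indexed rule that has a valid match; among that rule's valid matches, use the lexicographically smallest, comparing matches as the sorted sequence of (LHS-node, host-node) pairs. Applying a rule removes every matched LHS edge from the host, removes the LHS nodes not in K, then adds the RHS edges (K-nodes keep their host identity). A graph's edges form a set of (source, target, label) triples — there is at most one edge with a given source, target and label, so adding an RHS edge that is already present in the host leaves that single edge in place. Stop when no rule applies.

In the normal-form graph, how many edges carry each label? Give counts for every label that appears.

Answer: p:3

Steps:
[0] host  ⇒  6 nodes, 6 edges  {0-p->0 1-p->2 2-p->2 3-q->3 4-q->4 5-q->5}
[1] R2 @ {0↦0, 1↦1, 2↦3, 3↦2}  ⇒  5 nodes, 5 edges  {0-p->0 1-p->2 2-p->2 4-q->4 5-q->5}
[2] R2 @ {0↦0, 1↦1, 2↦4, 3↦2}  ⇒  4 nodes, 4 edges  {0-p->0 1-p->2 2-p->2 5-q->5}
[3] R2 @ {0↦0, 1↦1, 2↦5, 3↦2}  ⇒  3 nodes, 3 edges  {0-p->0 1-p->2 2-p->2}
normal form: no rule applies after step 3
NF edges: [(0, 0, 'p'), (1, 2, 'p'), (2, 2, 'p')]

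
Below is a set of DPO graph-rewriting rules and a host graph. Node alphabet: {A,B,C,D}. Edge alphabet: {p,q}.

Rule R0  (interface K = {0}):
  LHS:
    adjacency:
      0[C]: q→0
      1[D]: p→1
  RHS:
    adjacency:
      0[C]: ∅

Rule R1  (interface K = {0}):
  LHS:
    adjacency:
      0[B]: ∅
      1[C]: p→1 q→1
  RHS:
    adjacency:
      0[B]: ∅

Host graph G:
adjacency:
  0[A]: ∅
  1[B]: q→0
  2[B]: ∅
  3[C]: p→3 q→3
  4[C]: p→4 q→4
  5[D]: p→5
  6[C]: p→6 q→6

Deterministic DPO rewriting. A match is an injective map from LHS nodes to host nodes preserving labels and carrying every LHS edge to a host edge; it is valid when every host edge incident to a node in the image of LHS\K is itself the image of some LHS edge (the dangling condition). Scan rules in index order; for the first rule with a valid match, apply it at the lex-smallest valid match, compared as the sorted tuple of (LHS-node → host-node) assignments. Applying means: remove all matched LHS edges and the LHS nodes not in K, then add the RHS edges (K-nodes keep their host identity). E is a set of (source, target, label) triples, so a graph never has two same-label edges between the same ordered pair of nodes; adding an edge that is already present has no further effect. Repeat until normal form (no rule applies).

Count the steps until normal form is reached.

[0] host  ⇒  7 nodes, 8 edges  {1-q->0 3-p->3 3-q->3 4-p->4 4-q->4 5-p->5 6-p->6 6-q->6}
[1] R0 @ {0↦3, 1↦5}  ⇒  6 nodes, 6 edges  {1-q->0 3-p->3 4-p->4 4-q->4 6-p->6 6-q->6}
[2] R1 @ {0↦1, 1↦4}  ⇒  5 nodes, 4 edges  {1-q->0 3-p->3 6-p->6 6-q->6}
[3] R1 @ {0↦1, 1↦6}  ⇒  4 nodes, 2 edges  {1-q->0 3-p->3}
normal form: no rule applies after step 3

Answer: 3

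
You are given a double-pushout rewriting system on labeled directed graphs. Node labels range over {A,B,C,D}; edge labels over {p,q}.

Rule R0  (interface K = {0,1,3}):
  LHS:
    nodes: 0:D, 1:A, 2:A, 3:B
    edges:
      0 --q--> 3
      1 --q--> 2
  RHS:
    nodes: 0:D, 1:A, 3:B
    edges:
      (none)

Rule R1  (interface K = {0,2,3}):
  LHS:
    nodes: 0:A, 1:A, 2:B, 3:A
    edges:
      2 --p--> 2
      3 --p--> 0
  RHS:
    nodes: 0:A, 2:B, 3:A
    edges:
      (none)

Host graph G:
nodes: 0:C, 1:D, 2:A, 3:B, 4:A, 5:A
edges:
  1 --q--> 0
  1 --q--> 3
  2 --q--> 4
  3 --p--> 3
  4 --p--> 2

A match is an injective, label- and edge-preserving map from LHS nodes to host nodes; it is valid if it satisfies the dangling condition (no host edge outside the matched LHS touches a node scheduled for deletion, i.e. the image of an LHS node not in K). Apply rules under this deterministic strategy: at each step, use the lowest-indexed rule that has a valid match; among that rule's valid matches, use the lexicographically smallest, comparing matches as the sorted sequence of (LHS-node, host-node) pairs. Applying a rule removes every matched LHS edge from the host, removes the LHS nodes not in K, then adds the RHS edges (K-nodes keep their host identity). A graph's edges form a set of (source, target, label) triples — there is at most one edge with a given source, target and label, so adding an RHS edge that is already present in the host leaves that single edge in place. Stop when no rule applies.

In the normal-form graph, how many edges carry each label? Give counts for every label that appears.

Answer: q:1

Steps:
[0] host  ⇒  6 nodes, 5 edges  {1-q->0 1-q->3 2-q->4 3-p->3 4-p->2}
[1] R1 @ {0↦2, 1↦5, 2↦3, 3↦4}  ⇒  5 nodes, 3 edges  {1-q->0 1-q->3 2-q->4}
[2] R0 @ {0↦1, 1↦2, 2↦4, 3↦3}  ⇒  4 nodes, 1 edges  {1-q->0}
normal form: no rule applies after step 2
NF edges: [(1, 0, 'q')]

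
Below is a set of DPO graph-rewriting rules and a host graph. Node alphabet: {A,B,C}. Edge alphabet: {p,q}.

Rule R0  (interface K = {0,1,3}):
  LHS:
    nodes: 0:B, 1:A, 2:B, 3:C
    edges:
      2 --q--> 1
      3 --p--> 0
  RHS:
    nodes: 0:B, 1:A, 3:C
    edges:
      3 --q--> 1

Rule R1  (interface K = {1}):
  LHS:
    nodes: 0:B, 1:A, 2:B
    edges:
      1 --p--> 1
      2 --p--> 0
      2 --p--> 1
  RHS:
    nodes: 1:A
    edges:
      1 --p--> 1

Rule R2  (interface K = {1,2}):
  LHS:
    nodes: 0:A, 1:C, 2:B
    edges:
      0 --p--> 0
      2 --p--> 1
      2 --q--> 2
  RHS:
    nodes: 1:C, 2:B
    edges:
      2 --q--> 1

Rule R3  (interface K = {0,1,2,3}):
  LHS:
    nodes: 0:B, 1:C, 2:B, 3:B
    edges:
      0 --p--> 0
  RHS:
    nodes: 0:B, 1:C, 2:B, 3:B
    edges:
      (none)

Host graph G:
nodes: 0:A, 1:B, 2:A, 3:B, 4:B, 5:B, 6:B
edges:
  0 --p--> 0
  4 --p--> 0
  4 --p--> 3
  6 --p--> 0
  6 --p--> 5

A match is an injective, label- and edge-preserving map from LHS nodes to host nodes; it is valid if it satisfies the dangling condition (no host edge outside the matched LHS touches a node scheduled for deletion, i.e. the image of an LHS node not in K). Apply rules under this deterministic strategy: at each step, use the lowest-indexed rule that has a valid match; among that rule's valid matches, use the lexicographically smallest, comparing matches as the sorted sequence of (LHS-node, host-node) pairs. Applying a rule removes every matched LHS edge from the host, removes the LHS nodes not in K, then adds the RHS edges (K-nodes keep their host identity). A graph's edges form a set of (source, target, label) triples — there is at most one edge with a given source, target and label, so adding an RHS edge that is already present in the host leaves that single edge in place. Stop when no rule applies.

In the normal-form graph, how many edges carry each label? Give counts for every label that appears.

Answer: p:1

Rewrite trace:
initial: |V|=7 |E|=5  E = 0-p->0 4-p->0 4-p->3 6-p->0 6-p->5
step 1: apply R1 at {0↦3, 1↦0, 2↦4}  → |V|=5 |E|=3  E = 0-p->0 6-p->0 6-p->5
step 2: apply R1 at {0↦5, 1↦0, 2↦6}  → |V|=3 |E|=1  E = 0-p->0
final graph: no rule applies after step 2
NF edges: [(0, 0, 'p')]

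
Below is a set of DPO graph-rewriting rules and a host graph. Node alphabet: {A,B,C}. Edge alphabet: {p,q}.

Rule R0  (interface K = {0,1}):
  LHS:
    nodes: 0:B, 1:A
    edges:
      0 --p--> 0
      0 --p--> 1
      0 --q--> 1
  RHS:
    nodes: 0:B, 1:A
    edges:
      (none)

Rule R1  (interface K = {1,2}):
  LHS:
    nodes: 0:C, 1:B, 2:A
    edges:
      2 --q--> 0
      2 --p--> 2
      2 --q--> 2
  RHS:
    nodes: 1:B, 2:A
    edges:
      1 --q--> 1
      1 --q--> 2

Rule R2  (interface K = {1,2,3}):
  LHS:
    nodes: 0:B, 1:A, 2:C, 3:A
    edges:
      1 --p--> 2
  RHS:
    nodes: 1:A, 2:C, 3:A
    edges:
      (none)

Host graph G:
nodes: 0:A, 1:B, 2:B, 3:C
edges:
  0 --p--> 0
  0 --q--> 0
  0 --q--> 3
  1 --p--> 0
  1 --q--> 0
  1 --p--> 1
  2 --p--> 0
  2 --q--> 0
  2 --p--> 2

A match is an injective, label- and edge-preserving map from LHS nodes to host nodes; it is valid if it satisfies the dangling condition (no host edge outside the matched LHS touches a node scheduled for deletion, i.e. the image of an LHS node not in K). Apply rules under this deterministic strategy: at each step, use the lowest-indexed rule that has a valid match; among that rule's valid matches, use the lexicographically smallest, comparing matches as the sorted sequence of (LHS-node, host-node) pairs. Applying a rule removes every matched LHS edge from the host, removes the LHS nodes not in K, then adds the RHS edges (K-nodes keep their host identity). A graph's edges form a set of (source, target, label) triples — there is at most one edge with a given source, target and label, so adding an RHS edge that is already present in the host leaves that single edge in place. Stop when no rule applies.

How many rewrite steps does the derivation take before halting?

Answer: 3

Derivation:
start.  V:4 E:9  edges: 0-p->0 0-q->0 0-q->3 1-p->0 1-q->0 1-p->1 2-p->0 2-q->0 2-p->2
1. fire R0 via {0↦1, 1↦0}  →  V:4 E:6  edges: 0-p->0 0-q->0 0-q->3 2-p->0 2-q->0 2-p->2
2. fire R0 via {0↦2, 1↦0}  →  V:4 E:3  edges: 0-p->0 0-q->0 0-q->3
3. fire R1 via {0↦3, 1↦1, 2↦0}  →  V:3 E:2  edges: 1-q->0 1-q->1
halt: no rule applies after step 3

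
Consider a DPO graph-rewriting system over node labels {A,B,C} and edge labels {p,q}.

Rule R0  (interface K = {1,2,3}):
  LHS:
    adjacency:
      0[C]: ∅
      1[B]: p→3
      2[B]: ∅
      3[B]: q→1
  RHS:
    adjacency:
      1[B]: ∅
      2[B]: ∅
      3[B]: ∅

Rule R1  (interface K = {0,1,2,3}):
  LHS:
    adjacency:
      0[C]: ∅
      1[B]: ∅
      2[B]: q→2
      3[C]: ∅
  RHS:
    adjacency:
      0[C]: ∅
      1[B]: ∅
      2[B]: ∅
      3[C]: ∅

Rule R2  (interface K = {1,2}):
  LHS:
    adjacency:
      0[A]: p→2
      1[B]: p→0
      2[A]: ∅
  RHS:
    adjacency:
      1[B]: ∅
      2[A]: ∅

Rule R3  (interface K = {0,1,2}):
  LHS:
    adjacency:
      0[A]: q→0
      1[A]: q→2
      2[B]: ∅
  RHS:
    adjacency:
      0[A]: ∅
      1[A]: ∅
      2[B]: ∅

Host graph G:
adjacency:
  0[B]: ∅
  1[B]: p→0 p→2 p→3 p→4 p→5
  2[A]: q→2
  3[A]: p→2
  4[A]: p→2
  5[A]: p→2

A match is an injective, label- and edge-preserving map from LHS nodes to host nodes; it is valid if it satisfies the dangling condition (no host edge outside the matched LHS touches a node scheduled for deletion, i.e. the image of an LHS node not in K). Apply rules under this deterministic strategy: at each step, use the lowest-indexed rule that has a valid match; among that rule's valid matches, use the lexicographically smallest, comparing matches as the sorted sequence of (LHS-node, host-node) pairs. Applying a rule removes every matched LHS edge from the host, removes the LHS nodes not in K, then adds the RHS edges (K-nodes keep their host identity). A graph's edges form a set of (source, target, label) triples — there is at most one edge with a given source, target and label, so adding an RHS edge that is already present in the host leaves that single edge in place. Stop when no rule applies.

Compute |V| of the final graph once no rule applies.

initial: |V|=6 |E|=9  E = 1-p->0 1-p->2 1-p->3 1-p->4 1-p->5 2-q->2 3-p->2 4-p->2 5-p->2
step 1: apply R2 at {0↦3, 1↦1, 2↦2}  → |V|=5 |E|=7  E = 1-p->0 1-p->2 1-p->4 1-p->5 2-q->2 4-p->2 5-p->2
step 2: apply R2 at {0↦4, 1↦1, 2↦2}  → |V|=4 |E|=5  E = 1-p->0 1-p->2 1-p->5 2-q->2 5-p->2
step 3: apply R2 at {0↦5, 1↦1, 2↦2}  → |V|=3 |E|=3  E = 1-p->0 1-p->2 2-q->2
normal form: no rule applies after step 3
NF nodes: {0:B, 1:B, 2:A}

Answer: 3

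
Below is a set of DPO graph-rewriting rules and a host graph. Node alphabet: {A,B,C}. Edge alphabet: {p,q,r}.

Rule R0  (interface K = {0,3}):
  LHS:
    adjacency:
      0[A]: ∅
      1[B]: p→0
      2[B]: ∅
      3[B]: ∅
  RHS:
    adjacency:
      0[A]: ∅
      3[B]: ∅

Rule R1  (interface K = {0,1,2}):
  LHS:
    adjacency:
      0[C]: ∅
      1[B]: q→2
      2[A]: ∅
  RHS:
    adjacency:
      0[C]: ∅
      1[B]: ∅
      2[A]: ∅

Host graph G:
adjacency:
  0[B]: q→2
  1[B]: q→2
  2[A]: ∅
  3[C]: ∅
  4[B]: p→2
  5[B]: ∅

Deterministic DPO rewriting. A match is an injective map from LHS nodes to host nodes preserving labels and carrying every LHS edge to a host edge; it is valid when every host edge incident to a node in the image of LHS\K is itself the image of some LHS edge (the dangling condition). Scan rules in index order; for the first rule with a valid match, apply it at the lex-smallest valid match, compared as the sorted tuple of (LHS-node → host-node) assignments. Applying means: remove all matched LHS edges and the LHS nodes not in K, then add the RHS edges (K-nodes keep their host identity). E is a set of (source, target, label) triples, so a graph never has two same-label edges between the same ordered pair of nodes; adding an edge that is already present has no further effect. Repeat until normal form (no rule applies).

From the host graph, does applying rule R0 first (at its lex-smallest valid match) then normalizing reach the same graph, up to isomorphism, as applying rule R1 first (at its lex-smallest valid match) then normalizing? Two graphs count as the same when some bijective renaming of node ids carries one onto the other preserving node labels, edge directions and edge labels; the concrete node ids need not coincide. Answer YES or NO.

Answer: YES

Rewrite trace:
branch R0-first: apply at {0↦2, 1↦4, 2↦5, 3↦0} → |E|=2, then 2 more step(s) → NF |V|=4 |E|=0 V={0:B, 1:B, 2:A, 3:C} E=∅
branch R1-first: apply at {0↦3, 1↦0, 2↦2} → |E|=2, then 2 more step(s) → NF |V|=4 |E|=0 V={1:B, 2:A, 3:C, 5:B} E=∅
graphs isomorphic (equal up to label-preserving node renaming)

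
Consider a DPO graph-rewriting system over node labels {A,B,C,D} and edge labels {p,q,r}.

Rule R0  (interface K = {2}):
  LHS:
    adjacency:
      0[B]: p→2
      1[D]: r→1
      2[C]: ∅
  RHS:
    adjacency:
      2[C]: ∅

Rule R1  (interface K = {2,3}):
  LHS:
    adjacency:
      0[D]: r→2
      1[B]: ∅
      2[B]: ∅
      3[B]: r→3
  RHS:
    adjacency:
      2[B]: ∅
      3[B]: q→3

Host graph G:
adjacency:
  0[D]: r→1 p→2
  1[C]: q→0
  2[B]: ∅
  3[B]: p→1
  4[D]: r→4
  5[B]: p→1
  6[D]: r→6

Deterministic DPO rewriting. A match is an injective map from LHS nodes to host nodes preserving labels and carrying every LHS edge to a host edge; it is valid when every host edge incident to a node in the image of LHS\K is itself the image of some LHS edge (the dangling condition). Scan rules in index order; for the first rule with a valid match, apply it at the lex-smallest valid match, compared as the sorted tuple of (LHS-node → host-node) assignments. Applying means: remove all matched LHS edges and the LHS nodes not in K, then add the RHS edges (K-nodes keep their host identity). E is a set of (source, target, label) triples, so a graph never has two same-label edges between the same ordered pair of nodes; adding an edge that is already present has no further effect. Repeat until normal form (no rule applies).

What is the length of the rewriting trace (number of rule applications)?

initial: |V|=7 |E|=7  E = 0-r->1 0-p->2 1-q->0 3-p->1 4-r->4 5-p->1 6-r->6
step 1: apply R0 at {0↦3, 1↦4, 2↦1}  → |V|=5 |E|=5  E = 0-r->1 0-p->2 1-q->0 5-p->1 6-r->6
step 2: apply R0 at {0↦5, 1↦6, 2↦1}  → |V|=3 |E|=3  E = 0-r->1 0-p->2 1-q->0
final graph: no rule applies after step 2

Answer: 2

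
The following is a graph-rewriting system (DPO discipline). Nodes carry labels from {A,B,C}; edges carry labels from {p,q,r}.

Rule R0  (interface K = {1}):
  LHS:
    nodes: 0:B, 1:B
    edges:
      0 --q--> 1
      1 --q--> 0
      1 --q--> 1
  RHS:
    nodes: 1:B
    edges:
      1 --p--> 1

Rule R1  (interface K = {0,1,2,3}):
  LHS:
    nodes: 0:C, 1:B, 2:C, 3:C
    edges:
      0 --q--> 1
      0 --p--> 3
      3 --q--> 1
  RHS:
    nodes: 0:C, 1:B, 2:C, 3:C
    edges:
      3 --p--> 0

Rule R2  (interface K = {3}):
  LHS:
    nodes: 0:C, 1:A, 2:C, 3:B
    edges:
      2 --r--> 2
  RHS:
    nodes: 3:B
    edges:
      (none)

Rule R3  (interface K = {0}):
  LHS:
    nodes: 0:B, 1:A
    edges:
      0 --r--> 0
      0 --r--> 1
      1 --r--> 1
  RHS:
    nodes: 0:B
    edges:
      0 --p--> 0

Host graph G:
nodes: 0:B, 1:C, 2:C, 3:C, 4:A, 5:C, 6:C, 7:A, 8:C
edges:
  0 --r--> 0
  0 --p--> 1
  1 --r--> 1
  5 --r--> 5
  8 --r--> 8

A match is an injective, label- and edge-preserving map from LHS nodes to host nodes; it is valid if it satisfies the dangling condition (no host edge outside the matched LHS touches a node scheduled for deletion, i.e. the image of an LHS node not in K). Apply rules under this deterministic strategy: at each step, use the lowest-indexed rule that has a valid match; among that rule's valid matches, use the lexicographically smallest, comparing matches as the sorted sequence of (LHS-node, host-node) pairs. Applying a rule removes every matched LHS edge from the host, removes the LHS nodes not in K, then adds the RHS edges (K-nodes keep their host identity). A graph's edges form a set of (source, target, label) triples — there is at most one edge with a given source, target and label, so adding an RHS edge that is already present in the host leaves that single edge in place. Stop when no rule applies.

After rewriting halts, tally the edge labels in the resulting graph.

Answer: p:1 r:2

Steps:
[0] host  ⇒  9 nodes, 5 edges  {0-r->0 0-p->1 1-r->1 5-r->5 8-r->8}
[1] R2 @ {0↦2, 1↦4, 2↦5, 3↦0}  ⇒  6 nodes, 4 edges  {0-r->0 0-p->1 1-r->1 8-r->8}
[2] R2 @ {0↦3, 1↦7, 2↦8, 3↦0}  ⇒  3 nodes, 3 edges  {0-r->0 0-p->1 1-r->1}
halt: no rule applies after step 2
NF edges: [(0, 0, 'r'), (0, 1, 'p'), (1, 1, 'r')]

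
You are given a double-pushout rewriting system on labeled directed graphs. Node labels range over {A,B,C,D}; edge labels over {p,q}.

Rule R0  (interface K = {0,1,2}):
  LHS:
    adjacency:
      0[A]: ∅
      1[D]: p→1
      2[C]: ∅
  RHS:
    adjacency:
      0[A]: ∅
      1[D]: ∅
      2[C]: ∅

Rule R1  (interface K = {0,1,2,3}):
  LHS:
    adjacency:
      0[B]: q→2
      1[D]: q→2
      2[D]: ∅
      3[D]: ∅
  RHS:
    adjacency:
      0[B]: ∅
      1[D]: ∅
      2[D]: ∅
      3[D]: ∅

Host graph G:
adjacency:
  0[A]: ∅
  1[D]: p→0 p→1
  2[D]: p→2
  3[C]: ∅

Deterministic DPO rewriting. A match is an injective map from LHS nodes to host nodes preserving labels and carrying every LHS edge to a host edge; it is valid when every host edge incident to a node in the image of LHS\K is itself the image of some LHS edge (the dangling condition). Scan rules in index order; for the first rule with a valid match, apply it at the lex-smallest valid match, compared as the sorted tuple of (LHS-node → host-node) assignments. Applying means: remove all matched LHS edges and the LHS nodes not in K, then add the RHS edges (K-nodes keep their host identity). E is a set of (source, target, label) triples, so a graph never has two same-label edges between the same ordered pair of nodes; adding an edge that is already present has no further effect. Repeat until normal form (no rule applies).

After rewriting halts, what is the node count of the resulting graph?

[0] host  ⇒  4 nodes, 3 edges  {1-p->0 1-p->1 2-p->2}
[1] R0 @ {0↦0, 1↦1, 2↦3}  ⇒  4 nodes, 2 edges  {1-p->0 2-p->2}
[2] R0 @ {0↦0, 1↦2, 2↦3}  ⇒  4 nodes, 1 edges  {1-p->0}
final graph: no rule applies after step 2
NF nodes: {0:A, 1:D, 2:D, 3:C}

Answer: 4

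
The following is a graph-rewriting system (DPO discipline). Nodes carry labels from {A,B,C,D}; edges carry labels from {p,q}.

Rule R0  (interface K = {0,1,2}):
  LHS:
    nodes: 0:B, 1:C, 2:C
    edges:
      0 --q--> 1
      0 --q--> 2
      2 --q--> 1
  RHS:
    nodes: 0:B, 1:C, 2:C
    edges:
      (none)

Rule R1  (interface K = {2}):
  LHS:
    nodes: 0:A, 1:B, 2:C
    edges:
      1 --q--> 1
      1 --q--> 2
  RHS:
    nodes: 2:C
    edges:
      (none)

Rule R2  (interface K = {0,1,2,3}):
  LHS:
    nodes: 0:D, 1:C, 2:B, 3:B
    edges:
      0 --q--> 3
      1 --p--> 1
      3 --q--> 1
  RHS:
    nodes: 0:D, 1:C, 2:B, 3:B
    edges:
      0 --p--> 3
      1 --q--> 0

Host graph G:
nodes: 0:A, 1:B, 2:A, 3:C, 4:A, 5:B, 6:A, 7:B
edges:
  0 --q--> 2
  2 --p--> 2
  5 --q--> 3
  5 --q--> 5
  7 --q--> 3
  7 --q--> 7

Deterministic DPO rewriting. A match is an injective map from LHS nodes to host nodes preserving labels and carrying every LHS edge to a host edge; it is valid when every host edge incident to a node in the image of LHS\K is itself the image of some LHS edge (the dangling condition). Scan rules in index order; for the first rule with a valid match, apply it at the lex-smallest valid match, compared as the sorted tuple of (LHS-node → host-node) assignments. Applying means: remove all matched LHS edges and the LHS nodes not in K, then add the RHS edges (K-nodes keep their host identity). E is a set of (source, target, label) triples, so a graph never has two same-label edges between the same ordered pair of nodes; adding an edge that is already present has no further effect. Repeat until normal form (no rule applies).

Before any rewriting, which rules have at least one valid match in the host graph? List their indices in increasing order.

R0: no valid match — LHS pattern not found
R1: 4 valid matches — {0↦4, 1↦5, 2↦3}, {0↦4, 1↦7, 2↦3}, {0↦6, 1↦5, 2↦3} (+1 more)
R2: no valid match — LHS pattern not found

Answer: [R1]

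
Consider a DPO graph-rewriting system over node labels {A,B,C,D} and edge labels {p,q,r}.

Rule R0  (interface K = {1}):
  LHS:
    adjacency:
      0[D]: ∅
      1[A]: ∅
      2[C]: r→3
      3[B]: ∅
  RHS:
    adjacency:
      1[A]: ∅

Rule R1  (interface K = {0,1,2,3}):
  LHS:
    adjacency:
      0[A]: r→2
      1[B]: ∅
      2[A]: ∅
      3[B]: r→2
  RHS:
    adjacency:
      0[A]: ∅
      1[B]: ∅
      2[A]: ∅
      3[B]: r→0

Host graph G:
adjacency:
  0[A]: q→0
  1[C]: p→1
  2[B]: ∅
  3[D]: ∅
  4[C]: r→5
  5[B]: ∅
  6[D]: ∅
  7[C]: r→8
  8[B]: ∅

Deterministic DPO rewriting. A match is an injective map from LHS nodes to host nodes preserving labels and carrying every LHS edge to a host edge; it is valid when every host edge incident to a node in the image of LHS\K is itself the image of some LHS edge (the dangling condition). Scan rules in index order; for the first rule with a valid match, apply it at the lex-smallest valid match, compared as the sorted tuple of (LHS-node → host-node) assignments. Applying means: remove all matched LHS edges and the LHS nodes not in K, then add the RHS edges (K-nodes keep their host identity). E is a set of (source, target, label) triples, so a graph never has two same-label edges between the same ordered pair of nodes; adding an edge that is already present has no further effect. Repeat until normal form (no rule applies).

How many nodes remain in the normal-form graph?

Answer: 3

Derivation:
[0] host  ⇒  9 nodes, 4 edges  {0-q->0 1-p->1 4-r->5 7-r->8}
[1] R0 @ {0↦3, 1↦0, 2↦4, 3↦5}  ⇒  6 nodes, 3 edges  {0-q->0 1-p->1 7-r->8}
[2] R0 @ {0↦6, 1↦0, 2↦7, 3↦8}  ⇒  3 nodes, 2 edges  {0-q->0 1-p->1}
halt: no rule applies after step 2
NF nodes: {0:A, 1:C, 2:B}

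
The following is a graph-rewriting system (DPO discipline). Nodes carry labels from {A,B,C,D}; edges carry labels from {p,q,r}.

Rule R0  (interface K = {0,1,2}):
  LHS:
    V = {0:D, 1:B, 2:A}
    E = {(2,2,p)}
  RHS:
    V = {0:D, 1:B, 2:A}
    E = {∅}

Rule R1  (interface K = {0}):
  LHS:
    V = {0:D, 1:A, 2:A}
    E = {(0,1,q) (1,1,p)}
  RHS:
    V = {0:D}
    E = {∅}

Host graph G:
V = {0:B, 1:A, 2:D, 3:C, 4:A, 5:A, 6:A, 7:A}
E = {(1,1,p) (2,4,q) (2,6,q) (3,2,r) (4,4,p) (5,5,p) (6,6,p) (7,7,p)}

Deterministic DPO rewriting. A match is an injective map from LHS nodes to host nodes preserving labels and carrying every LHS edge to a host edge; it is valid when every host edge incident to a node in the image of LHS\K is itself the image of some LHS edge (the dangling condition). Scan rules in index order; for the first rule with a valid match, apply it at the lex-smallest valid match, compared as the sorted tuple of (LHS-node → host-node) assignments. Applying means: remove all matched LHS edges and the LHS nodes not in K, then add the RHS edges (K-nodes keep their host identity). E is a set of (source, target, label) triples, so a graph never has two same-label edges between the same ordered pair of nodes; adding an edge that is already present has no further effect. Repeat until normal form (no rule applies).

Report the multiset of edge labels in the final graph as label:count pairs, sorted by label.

Answer: q:2 r:1

Derivation:
[0] host  ⇒  8 nodes, 8 edges  {1-p->1 2-q->4 2-q->6 3-r->2 4-p->4 5-p->5 6-p->6 7-p->7}
[1] R0 @ {0↦2, 1↦0, 2↦1}  ⇒  8 nodes, 7 edges  {2-q->4 2-q->6 3-r->2 4-p->4 5-p->5 6-p->6 7-p->7}
[2] R0 @ {0↦2, 1↦0, 2↦4}  ⇒  8 nodes, 6 edges  {2-q->4 2-q->6 3-r->2 5-p->5 6-p->6 7-p->7}
[3] R0 @ {0↦2, 1↦0, 2↦5}  ⇒  8 nodes, 5 edges  {2-q->4 2-q->6 3-r->2 6-p->6 7-p->7}
[4] R0 @ {0↦2, 1↦0, 2↦6}  ⇒  8 nodes, 4 edges  {2-q->4 2-q->6 3-r->2 7-p->7}
[5] R0 @ {0↦2, 1↦0, 2↦7}  ⇒  8 nodes, 3 edges  {2-q->4 2-q->6 3-r->2}
halt: no rule applies after step 5
NF edges: [(2, 4, 'q'), (2, 6, 'q'), (3, 2, 'r')]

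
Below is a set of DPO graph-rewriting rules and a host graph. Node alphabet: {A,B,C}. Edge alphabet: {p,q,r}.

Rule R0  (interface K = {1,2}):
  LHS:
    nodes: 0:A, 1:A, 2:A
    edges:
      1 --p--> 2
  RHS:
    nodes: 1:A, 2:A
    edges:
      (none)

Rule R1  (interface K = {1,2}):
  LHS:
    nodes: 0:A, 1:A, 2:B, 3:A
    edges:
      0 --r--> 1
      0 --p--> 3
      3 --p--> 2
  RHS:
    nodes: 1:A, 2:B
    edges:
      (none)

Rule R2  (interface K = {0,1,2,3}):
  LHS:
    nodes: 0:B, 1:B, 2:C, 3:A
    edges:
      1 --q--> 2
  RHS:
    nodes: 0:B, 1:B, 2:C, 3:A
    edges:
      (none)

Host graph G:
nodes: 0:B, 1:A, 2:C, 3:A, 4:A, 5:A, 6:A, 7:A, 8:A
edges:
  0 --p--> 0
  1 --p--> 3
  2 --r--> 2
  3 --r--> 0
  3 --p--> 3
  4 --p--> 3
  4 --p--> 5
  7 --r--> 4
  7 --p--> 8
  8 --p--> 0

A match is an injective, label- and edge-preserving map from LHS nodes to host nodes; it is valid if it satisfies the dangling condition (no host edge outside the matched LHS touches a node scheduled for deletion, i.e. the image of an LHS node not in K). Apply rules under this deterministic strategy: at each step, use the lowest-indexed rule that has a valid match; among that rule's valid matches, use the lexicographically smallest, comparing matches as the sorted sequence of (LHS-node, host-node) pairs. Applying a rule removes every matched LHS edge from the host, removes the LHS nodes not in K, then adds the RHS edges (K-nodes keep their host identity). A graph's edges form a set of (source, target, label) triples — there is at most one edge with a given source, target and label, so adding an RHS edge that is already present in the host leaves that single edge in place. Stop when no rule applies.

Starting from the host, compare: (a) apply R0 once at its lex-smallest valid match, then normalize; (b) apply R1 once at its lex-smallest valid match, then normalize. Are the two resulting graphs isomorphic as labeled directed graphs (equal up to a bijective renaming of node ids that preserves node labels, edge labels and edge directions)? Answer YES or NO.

branch R0-first: apply at {0↦6, 1↦1, 2↦3} → |E|=9, then 2 more step(s) → NF |V|=5 |E|=5 V={0:B, 2:C, 3:A, 4:A, 5:A} E=0-p->0 2-r->2 3-r->0 3-p->3 4-p->5
branch R1-first: apply at {0↦7, 1↦4, 2↦0, 3↦8} → |E|=7, then 2 more step(s) → NF |V|=5 |E|=5 V={0:B, 2:C, 3:A, 4:A, 5:A} E=0-p->0 2-r->2 3-r->0 3-p->3 4-p->5
graphs isomorphic (equal up to label-preserving node renaming)

Answer: YES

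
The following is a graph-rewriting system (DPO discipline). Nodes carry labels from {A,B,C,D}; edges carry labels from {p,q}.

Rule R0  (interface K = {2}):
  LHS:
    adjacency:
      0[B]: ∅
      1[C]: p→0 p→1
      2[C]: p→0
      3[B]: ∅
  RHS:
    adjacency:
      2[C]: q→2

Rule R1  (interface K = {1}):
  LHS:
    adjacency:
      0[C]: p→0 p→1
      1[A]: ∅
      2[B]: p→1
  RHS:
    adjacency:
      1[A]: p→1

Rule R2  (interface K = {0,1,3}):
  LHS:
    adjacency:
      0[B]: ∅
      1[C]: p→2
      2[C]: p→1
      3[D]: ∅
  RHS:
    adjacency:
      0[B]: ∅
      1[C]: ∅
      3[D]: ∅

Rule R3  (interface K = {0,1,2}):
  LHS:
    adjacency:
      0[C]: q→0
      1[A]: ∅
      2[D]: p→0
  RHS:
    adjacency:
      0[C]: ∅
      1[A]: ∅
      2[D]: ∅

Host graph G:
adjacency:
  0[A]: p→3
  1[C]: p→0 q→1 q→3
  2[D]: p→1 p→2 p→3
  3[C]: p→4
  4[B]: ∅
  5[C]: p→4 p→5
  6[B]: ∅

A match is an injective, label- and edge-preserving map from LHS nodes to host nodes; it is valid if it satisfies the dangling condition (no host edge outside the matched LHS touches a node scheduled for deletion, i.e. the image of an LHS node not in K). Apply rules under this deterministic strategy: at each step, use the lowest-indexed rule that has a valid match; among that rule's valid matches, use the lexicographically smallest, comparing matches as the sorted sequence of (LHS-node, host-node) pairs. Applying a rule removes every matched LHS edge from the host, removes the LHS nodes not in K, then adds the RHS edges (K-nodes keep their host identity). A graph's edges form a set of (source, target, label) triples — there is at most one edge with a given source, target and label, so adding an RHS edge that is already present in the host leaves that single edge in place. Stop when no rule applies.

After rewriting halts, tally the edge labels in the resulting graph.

Answer: p:3 q:1

Rewrite trace:
start.  V:7 E:10  edges: 0-p->3 1-p->0 1-q->1 1-q->3 2-p->1 2-p->2 2-p->3 3-p->4 5-p->4 5-p->5
1. fire R0 via {0↦4, 1↦5, 2↦3, 3↦6}  →  V:4 E:8  edges: 0-p->3 1-p->0 1-q->1 1-q->3 2-p->1 2-p->2 2-p->3 3-q->3
2. fire R3 via {0↦1, 1↦0, 2↦2}  →  V:4 E:6  edges: 0-p->3 1-p->0 1-q->3 2-p->2 2-p->3 3-q->3
3. fire R3 via {0↦3, 1↦0, 2↦2}  →  V:4 E:4  edges: 0-p->3 1-p->0 1-q->3 2-p->2
final graph: no rule applies after step 3
NF edges: [(0, 3, 'p'), (1, 0, 'p'), (1, 3, 'q'), (2, 2, 'p')]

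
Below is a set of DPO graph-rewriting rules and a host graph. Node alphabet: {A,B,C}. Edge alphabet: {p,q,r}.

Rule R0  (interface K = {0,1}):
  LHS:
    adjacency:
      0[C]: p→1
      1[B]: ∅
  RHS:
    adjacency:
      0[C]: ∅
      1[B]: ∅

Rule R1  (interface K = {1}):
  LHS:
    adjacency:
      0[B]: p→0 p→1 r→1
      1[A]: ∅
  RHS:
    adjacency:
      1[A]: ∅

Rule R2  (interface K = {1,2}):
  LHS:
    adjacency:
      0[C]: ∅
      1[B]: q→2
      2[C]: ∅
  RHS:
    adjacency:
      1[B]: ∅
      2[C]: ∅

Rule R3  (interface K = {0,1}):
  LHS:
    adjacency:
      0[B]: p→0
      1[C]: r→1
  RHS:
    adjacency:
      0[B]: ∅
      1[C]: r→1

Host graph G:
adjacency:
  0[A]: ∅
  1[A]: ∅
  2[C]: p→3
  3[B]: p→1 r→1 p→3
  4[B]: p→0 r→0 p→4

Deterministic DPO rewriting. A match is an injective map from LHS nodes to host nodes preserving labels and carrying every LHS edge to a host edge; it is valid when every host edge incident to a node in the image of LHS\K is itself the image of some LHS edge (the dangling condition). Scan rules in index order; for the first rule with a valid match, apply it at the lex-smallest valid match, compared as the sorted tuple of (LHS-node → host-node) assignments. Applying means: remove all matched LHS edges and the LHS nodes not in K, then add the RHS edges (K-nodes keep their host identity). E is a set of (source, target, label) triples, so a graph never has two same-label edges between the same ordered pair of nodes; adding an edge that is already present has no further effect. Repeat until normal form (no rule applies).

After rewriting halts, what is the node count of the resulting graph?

Answer: 3

Steps:
[0] host  ⇒  5 nodes, 7 edges  {2-p->3 3-p->1 3-r->1 3-p->3 4-p->0 4-r->0 4-p->4}
[1] R0 @ {0↦2, 1↦3}  ⇒  5 nodes, 6 edges  {3-p->1 3-r->1 3-p->3 4-p->0 4-r->0 4-p->4}
[2] R1 @ {0↦3, 1↦1}  ⇒  4 nodes, 3 edges  {4-p->0 4-r->0 4-p->4}
[3] R1 @ {0↦4, 1↦0}  ⇒  3 nodes, 0 edges  {∅}
normal form: no rule applies after step 3
NF nodes: {0:A, 1:A, 2:C}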